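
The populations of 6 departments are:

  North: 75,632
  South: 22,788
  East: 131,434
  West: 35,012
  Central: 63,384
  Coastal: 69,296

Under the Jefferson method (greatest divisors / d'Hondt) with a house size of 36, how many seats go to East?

12

Standard divisor 397546/36 ≈ 11042.944; standard quotas: North 6.849, South 2.064, East 11.902, West 3.171, Central 5.740, Coastal 6.275.
Rounding down gives 6, 2, 11, 3, 5, 6 = 33 seats, so the divisor must be adjusted.
With modified divisor 10300: modified quotas North 7.343, South 2.212, East 12.761, West 3.399, Central 6.154, Coastal 6.728.
Rounding down: North 7, South 2, East 12, West 3, Central 6, Coastal 6 (total 36).
East receives 12.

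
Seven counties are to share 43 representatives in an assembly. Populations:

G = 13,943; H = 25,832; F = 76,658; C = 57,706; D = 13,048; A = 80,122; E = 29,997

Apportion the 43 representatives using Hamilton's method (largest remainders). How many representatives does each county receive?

The standard divisor is 297306/43 ≈ 6914.093.
Standard quotas: G 2.0166, H 3.7361, F 11.0872, C 8.3461, D 1.8872, A 11.5882, E 4.3385.
Lower quotas: G 2, H 3, F 11, C 8, D 1, A 11, E 4 (sum 40, leaving 3 seats).
Remainders in descending order: D 0.8872, H 0.7361, A 0.5882, C 0.3461, E 0.3385, F 0.0872, G 0.0166.
The surplus seats go to D, H, A.

G 2, H 4, F 11, C 8, D 2, A 12, E 4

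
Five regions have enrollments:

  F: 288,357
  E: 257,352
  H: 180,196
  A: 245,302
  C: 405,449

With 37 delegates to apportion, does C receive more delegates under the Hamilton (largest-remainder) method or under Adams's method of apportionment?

Hamilton

Hamilton: F 8, E 7, H 5, A 6, C 11.
Adams: F 8, E 7, H 5, A 7, C 10.
C gets 11 under Hamilton and 10 under Adams.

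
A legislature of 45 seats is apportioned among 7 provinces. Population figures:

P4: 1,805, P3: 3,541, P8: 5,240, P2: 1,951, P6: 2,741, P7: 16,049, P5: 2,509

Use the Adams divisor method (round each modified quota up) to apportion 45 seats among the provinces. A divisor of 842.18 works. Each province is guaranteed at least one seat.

With modified divisor 842.18: modified quotas P4 2.143, P3 4.205, P8 6.222, P2 2.317, P6 3.255, P7 19.056, P5 2.979.
Rounding up: P4 3, P3 5, P8 7, P2 3, P6 4, P7 20, P5 3 (total 45).

P4: 3; P3: 5; P8: 7; P2: 3; P6: 4; P7: 20; P5: 3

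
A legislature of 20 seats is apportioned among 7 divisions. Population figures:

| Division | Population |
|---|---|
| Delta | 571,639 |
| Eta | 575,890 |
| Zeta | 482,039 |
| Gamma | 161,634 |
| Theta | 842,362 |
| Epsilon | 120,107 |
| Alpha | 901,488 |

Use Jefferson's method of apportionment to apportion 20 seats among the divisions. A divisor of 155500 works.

With modified divisor 155500: modified quotas Delta 3.676, Eta 3.703, Zeta 3.100, Gamma 1.039, Theta 5.417, Epsilon 0.772, Alpha 5.797.
Rounding down: Delta 3, Eta 3, Zeta 3, Gamma 1, Theta 5, Epsilon 0, Alpha 5 (total 20).

Delta: 3, Eta: 3, Zeta: 3, Gamma: 1, Theta: 5, Epsilon: 0, Alpha: 5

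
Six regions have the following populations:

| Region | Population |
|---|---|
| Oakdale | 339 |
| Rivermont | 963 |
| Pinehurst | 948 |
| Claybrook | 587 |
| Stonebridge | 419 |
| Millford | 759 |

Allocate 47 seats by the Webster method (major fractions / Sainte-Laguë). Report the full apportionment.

Standard divisor 4015/47 ≈ 85.426; standard quotas: Oakdale 3.968, Rivermont 11.273, Pinehurst 11.097, Claybrook 6.871, Stonebridge 4.905, Millford 8.885.
Rounding to the nearest integer gives Oakdale 4, Rivermont 11, Pinehurst 11, Claybrook 7, Stonebridge 5, Millford 9 — total 47, matching the house size, so no adjustment is needed.

Oakdale 4, Rivermont 11, Pinehurst 11, Claybrook 7, Stonebridge 5, Millford 9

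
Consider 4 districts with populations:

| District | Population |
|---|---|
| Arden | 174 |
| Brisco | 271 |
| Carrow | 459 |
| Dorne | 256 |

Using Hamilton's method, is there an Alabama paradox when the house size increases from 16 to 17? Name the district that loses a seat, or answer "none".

At 16 seats: Arden 2, Brisco 4, Carrow 6, Dorne 4.
At 17 seats: Arden 2, Brisco 4, Carrow 7, Dorne 4.
No district's allocation decreased.

none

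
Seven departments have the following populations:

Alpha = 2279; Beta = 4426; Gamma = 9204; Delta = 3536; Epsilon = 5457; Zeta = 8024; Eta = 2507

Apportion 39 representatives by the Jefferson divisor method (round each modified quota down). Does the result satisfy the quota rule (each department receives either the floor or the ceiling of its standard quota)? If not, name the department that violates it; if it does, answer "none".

none

Standard quotas: Alpha 2.508, Beta 4.872, Gamma 10.131, Delta 3.892, Epsilon 6.006, Zeta 8.832, Eta 2.759.
Jefferson allocation: Alpha 2, Beta 5, Gamma 11, Delta 4, Epsilon 6, Zeta 9, Eta 2.
Every allocation lies between the lower and upper quota.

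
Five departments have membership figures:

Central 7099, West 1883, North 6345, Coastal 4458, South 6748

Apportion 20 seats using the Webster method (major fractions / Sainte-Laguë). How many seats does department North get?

Standard divisor 26533/20 ≈ 1326.65; standard quotas: Central 5.351, West 1.419, North 4.783, Coastal 3.360, South 5.086.
Rounding to the nearest integer gives 5, 1, 5, 3, 5 = 19 seats, so the divisor must be adjusted.
With modified divisor 1282: modified quotas Central 5.537, West 1.469, North 4.949, Coastal 3.477, South 5.264.
Rounding to the nearest integer: Central 6, West 1, North 5, Coastal 3, South 5 (total 20).
North receives 5.

5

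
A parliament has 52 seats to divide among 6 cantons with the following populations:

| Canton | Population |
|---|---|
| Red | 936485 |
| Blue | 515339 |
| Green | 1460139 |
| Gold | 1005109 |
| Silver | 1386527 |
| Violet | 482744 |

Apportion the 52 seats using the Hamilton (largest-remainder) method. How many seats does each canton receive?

Total 5786343; standard divisor 5786343/52 ≈ 111275.827.
Standard quotas: Red 8.4159, Blue 4.6312, Green 13.1218, Gold 9.0326, Silver 12.4603, Violet 4.3383.
Lower quotas: Red 8, Blue 4, Green 13, Gold 9, Silver 12, Violet 4 (sum 50, leaving 2 seats).
Remainders in descending order: Blue 0.6312, Silver 0.4603, Red 0.4159, Violet 0.3383, Green 0.1218, Gold 0.0326.
The surplus seats go to Blue, Silver.

Red: 8; Blue: 5; Green: 13; Gold: 9; Silver: 13; Violet: 4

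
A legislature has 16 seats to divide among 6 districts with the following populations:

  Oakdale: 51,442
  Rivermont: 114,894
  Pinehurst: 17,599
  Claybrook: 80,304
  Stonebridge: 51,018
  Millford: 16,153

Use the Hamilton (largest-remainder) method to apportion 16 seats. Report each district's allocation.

The standard divisor is 331410/16 ≈ 20713.125.
Standard quotas: Oakdale 2.4835, Rivermont 5.5469, Pinehurst 0.8497, Claybrook 3.8770, Stonebridge 2.4631, Millford 0.7798.
Lower quotas: Oakdale 2, Rivermont 5, Pinehurst 0, Claybrook 3, Stonebridge 2, Millford 0 (sum 12, leaving 4 seats).
Remainders in descending order: Claybrook 0.8770, Pinehurst 0.8497, Millford 0.7798, Rivermont 0.5469, Oakdale 0.4835, Stonebridge 0.4631.
The surplus seats go to Claybrook, Pinehurst, Millford, Rivermont.

Oakdale 2, Rivermont 6, Pinehurst 1, Claybrook 4, Stonebridge 2, Millford 1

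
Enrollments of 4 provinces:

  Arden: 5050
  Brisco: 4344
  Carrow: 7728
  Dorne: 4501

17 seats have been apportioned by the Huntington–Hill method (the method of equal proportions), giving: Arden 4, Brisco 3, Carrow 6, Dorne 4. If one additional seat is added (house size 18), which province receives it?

Brisco

Priority for the next seat is population ÷ (√(s·(s+1))).
Priorities: Arden 1129.214, Brisco 1254.005, Carrow 1192.456, Dorne 1006.454.
Highest priority: Brisco.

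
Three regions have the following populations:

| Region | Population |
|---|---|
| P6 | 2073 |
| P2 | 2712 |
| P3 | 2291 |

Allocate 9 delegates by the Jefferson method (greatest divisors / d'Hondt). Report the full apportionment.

P6=3; P2=3; P3=3

Standard divisor 7076/9 ≈ 786.222; standard quotas: P6 2.637, P2 3.449, P3 2.914.
Rounding down gives 2, 3, 2 = 7 seats, so the divisor must be adjusted.
With modified divisor 684: modified quotas P6 3.031, P2 3.965, P3 3.349.
Rounding down: P6 3, P2 3, P3 3 (total 9).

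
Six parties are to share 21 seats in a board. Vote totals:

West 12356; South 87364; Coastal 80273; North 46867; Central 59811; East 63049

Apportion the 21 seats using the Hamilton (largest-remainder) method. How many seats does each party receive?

Total 349720; standard divisor 349720/21 ≈ 16653.333.
Standard quotas: West 0.7420, South 5.2460, Coastal 4.8202, North 2.8143, Central 3.5915, East 3.7860.
Lower quotas: West 0, South 5, Coastal 4, North 2, Central 3, East 3 (sum 17, leaving 4 seats).
Remainders in descending order: Coastal 0.8202, North 0.8143, East 0.7860, West 0.7420, Central 0.5915, South 0.2460.
Largest remainders: Coastal, North, East, West receive the extra seats.

West 1, South 5, Coastal 5, North 3, Central 3, East 4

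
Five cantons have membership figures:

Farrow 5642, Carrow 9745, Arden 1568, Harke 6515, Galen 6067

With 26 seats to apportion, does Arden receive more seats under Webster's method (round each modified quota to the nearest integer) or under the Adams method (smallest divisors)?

Webster: Farrow 5, Carrow 9, Arden 1, Harke 6, Galen 5.
Adams: Farrow 5, Carrow 8, Arden 2, Harke 6, Galen 5.
Arden gets 1 under Webster and 2 under Adams.

Adams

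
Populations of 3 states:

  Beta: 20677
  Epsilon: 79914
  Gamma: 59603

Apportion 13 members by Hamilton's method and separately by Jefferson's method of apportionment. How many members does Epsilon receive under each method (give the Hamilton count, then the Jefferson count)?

6 and 7

Hamilton: Beta 2, Epsilon 6, Gamma 5.
Jefferson: Beta 1, Epsilon 7, Gamma 5.
Epsilon gets 6 under Hamilton and 7 under Jefferson.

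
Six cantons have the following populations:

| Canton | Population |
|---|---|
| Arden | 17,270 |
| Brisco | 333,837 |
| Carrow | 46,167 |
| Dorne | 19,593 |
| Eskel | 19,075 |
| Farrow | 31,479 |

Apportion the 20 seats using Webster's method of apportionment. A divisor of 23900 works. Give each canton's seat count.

With modified divisor 23900: modified quotas Arden 0.723, Brisco 13.968, Carrow 1.932, Dorne 0.820, Eskel 0.798, Farrow 1.317.
Rounding to the nearest integer: Arden 1, Brisco 14, Carrow 2, Dorne 1, Eskel 1, Farrow 1 (total 20).

Arden=1, Brisco=14, Carrow=2, Dorne=1, Eskel=1, Farrow=1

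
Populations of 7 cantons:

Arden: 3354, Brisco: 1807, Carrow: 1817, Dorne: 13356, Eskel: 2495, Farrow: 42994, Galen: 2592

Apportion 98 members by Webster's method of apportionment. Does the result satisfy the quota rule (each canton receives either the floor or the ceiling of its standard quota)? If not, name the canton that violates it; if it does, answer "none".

Farrow

Standard quotas: Arden 4.804, Brisco 2.588, Carrow 2.603, Dorne 19.132, Eskel 3.574, Farrow 61.586, Galen 3.713.
Webster allocation: Arden 5, Brisco 3, Carrow 3, Dorne 19, Eskel 4, Farrow 60, Galen 4.
Farrow has quota 61.586 (lower 61, upper 62) but receives 60 — outside the quota interval.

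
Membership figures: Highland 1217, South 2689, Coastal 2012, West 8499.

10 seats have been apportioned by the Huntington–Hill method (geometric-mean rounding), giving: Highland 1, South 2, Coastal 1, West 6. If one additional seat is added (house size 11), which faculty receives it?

Priority for the next seat is population ÷ (√(s·(s+1))).
Priorities: Highland 860.549, South 1097.780, Coastal 1422.699, West 1311.424.
Highest priority: Coastal.

Coastal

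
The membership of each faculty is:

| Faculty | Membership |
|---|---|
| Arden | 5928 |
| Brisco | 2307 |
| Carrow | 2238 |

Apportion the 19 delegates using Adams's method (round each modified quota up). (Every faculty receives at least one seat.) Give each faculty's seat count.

Standard divisor 10473/19 ≈ 551.211; standard quotas: Arden 10.755, Brisco 4.185, Carrow 4.060.
Rounding up gives 11, 5, 5 = 21 seats, so the divisor must be adjusted.
With modified divisor 580: modified quotas Arden 10.221, Brisco 3.978, Carrow 3.859.
Rounding up: Arden 11, Brisco 4, Carrow 4 (total 19).

Arden 11, Brisco 4, Carrow 4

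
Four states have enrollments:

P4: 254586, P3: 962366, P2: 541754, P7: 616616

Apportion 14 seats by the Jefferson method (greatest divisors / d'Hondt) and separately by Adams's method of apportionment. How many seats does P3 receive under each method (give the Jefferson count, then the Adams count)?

Jefferson: P4 1, P3 6, P2 3, P7 4.
Adams: P4 2, P3 5, P2 3, P7 4.
P3 gets 6 under Jefferson and 5 under Adams.

6 and 5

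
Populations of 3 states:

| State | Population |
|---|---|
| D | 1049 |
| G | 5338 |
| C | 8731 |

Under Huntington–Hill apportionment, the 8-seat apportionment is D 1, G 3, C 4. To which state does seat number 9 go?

C

Priority for the next seat is population ÷ (√(s·(s+1))).
Priorities: D 741.755, G 1540.948, C 1952.311.
Highest priority: C.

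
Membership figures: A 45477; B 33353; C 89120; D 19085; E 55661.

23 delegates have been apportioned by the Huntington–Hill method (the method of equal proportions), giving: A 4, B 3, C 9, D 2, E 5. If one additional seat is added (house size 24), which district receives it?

Priority for the next seat is population ÷ (√(s·(s+1))).
Priorities: A 10168.966, B 9628.182, C 9394.073, D 7791.419, E 10162.262.
Highest priority: A.

A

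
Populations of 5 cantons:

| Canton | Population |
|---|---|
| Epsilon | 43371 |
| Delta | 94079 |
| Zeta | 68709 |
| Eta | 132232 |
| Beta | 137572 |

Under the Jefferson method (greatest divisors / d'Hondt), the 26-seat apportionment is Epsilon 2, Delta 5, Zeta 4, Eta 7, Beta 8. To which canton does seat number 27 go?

Eta

Priority for the next seat is population ÷ (current seats + 1).
Priorities: Epsilon 14457.000, Delta 15679.833, Zeta 13741.800, Eta 16529.000, Beta 15285.778.
Highest priority: Eta.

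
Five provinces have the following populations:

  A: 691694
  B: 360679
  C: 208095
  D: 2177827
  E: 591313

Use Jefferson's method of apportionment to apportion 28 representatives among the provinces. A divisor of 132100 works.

With modified divisor 132100: modified quotas A 5.236, B 2.730, C 1.575, D 16.486, E 4.476.
Rounding down: A 5, B 2, C 1, D 16, E 4 (total 28).

A 5; B 2; C 1; D 16; E 4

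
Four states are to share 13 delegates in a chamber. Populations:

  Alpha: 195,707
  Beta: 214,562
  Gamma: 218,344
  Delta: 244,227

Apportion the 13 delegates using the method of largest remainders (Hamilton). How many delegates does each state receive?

Alpha=3, Beta=3, Gamma=3, Delta=4

The standard divisor is 872840/13 ≈ 67141.538.
Standard quotas: Alpha 2.9148, Beta 3.1957, Gamma 3.2520, Delta 3.6375.
Lower quotas: Alpha 2, Beta 3, Gamma 3, Delta 3 (sum 11, leaving 2 seats).
Remainders in descending order: Alpha 0.9148, Delta 0.6375, Gamma 0.2520, Beta 0.1957.
Largest remainders: Alpha, Delta receive the extra seats.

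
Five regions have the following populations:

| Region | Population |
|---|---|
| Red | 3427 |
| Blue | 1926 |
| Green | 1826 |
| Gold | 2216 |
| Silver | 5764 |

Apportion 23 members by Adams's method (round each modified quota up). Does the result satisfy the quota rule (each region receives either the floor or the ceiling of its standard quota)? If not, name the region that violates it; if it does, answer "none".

Standard quotas: Red 5.200, Blue 2.922, Green 2.770, Gold 3.362, Silver 8.745.
Adams allocation: Red 5, Blue 3, Green 3, Gold 4, Silver 8.
Every allocation lies between the lower and upper quota.

none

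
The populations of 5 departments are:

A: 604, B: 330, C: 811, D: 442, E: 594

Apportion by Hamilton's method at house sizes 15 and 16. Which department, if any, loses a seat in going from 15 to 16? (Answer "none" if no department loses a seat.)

At 15 seats: A 3, B 2, C 4, D 3, E 3.
At 16 seats: A 3, B 2, C 5, D 3, E 3.
No department's allocation decreased.

none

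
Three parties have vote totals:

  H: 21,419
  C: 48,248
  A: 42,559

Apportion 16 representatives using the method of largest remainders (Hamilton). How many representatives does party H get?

Total 112226; standard divisor 112226/16 ≈ 7014.125.
Standard quotas: H 3.0537, C 6.8787, A 6.0676.
Lower quotas: H 3, C 6, A 6 (sum 15, leaving 1 seat).
Remainders in descending order: C 0.8787, A 0.0676, H 0.0537.
Largest remainder: C receives the extra seat.
H receives 3.

3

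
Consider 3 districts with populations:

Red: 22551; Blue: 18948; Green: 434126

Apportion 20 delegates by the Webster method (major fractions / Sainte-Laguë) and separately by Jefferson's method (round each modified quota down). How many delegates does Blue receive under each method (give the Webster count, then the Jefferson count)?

Webster: Red 1, Blue 1, Green 18.
Jefferson: Red 1, Blue 0, Green 19.
Blue gets 1 under Webster and 0 under Jefferson.

1 and 0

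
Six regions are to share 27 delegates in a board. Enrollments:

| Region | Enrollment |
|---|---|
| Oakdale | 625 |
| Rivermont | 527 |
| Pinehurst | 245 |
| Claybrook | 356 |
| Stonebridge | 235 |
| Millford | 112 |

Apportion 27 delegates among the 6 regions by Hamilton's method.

Oakdale 8, Rivermont 7, Pinehurst 3, Claybrook 5, Stonebridge 3, Millford 1

Standard divisor: 2100 ÷ 27 ≈ 77.778.
Standard quotas: Oakdale 8.036, Rivermont 6.776, Pinehurst 3.150, Claybrook 4.577, Stonebridge 3.021, Millford 1.440.
Lower quotas: Oakdale 8, Rivermont 6, Pinehurst 3, Claybrook 4, Stonebridge 3, Millford 1 (sum 25, leaving 2 seats).
Remainders in descending order: Rivermont 0.776, Claybrook 0.577, Millford 0.440, Pinehurst 0.150, Oakdale 0.036, Stonebridge 0.021.
Largest remainders: Rivermont, Claybrook receive the extra seats.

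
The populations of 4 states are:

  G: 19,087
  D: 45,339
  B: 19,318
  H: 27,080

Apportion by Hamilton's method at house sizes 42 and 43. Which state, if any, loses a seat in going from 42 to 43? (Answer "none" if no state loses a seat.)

B

At 42 seats: G 7, D 17, B 8, H 10.
At 43 seats: G 7, D 18, B 7, H 11.
B drops from 8 to 7.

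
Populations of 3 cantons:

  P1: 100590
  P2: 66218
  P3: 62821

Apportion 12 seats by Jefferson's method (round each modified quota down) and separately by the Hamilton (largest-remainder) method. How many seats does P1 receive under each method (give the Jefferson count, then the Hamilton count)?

Jefferson: P1 6, P2 3, P3 3.
Hamilton: P1 5, P2 4, P3 3.
P1 gets 6 under Jefferson and 5 under Hamilton.

6 and 5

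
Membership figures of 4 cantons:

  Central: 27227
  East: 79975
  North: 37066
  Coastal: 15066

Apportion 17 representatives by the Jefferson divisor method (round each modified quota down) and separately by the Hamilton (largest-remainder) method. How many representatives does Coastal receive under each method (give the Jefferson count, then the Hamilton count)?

1 and 2

Jefferson: Central 3, East 9, North 4, Coastal 1.
Hamilton: Central 3, East 8, North 4, Coastal 2.
Coastal gets 1 under Jefferson and 2 under Hamilton.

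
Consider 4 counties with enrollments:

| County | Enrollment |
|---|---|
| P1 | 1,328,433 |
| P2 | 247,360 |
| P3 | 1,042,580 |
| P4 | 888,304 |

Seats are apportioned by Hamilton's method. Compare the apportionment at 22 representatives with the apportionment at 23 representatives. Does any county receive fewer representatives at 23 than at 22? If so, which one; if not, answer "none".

P2

At 22 seats: P1 8, P2 2, P3 6, P4 6.
At 23 seats: P1 9, P2 1, P3 7, P4 6.
P2 drops from 2 to 1.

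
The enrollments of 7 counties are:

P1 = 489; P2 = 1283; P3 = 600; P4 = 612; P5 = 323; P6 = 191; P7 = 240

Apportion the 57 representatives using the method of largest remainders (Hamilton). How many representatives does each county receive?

P1 7, P2 20, P3 9, P4 9, P5 5, P6 3, P7 4

Total 3738; standard divisor 3738/57 ≈ 65.579.
Standard quotas: P1 7.457, P2 19.564, P3 9.149, P4 9.332, P5 4.925, P6 2.913, P7 3.660.
Lower quotas: P1 7, P2 19, P3 9, P4 9, P5 4, P6 2, P7 3 (sum 53, leaving 4 seats).
Remainders in descending order: P5 0.925, P6 0.913, P7 0.660, P2 0.564, P1 0.457, P4 0.332, P3 0.149.
The surplus seats go to P5, P6, P7, P2.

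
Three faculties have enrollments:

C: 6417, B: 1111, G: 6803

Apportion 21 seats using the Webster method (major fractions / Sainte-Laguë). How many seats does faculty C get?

9

Standard divisor 14331/21 ≈ 682.429; standard quotas: C 9.403, B 1.628, G 9.969.
Rounding to the nearest integer gives C 9, B 2, G 10 — total 21, matching the house size, so no adjustment is needed.
C receives 9.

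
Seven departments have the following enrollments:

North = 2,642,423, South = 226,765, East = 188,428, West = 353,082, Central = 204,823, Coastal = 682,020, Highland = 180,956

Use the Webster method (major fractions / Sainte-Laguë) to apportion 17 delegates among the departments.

Standard divisor 4478497/17 ≈ 263441; standard quotas: North 10.030, South 0.861, East 0.715, West 1.340, Central 0.777, Coastal 2.589, Highland 0.687.
Rounding to the nearest integer gives 10, 1, 1, 1, 1, 3, 1 = 18 seats, so the divisor must be adjusted.
With modified divisor 275500: modified quotas North 9.591, South 0.823, East 0.684, West 1.282, Central 0.743, Coastal 2.476, Highland 0.657.
Rounding to the nearest integer: North 10, South 1, East 1, West 1, Central 1, Coastal 2, Highland 1 (total 17).

North=10; South=1; East=1; West=1; Central=1; Coastal=2; Highland=1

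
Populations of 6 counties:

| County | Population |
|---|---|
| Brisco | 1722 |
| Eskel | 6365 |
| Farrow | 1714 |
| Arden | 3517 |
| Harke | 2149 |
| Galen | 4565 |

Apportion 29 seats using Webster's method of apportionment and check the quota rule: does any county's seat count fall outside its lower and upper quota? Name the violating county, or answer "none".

none

Standard quotas: Brisco 2.493, Eskel 9.215, Farrow 2.481, Arden 5.092, Harke 3.111, Galen 6.609.
Webster allocation: Brisco 3, Eskel 9, Farrow 2, Arden 5, Harke 3, Galen 7.
Every allocation lies between the lower and upper quota.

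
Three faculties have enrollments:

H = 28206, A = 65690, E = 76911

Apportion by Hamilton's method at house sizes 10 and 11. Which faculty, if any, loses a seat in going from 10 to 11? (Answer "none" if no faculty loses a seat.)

none

At 10 seats: H 2, A 4, E 4.
At 11 seats: H 2, A 4, E 5.
No faculty's allocation decreased.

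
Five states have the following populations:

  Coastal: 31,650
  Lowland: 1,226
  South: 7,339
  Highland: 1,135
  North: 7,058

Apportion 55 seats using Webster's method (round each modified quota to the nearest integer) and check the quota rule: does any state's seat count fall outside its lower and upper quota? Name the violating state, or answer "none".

Coastal

Standard quotas: Coastal 35.960, Lowland 1.393, South 8.338, Highland 1.290, North 8.019.
Webster allocation: Coastal 37, Lowland 1, South 8, Highland 1, North 8.
Coastal has quota 35.960 (lower 35, upper 36) but receives 37 — outside the quota interval.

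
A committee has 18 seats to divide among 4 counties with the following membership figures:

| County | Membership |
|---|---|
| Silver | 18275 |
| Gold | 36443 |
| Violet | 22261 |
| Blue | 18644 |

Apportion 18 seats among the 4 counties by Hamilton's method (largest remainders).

Silver 3; Gold 7; Violet 4; Blue 4

Total 95623; standard divisor 95623/18 ≈ 5312.389.
Standard quotas: Silver 3.4401, Gold 6.8600, Violet 4.1904, Blue 3.5095.
Lower quotas: Silver 3, Gold 6, Violet 4, Blue 3 (sum 16, leaving 2 seats).
Remainders in descending order: Gold 0.8600, Blue 0.5095, Silver 0.4401, Violet 0.1904.
The surplus seats go to Gold, Blue.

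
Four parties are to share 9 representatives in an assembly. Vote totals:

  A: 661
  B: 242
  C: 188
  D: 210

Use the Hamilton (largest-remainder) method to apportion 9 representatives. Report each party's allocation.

A 5, B 2, C 1, D 1

The standard divisor is 1301/9 ≈ 144.556.
Standard quotas: A 4.573, B 1.674, C 1.301, D 1.453.
Lower quotas: A 4, B 1, C 1, D 1 (sum 7, leaving 2 seats).
Remainders in descending order: B 0.674, A 0.573, D 0.453, C 0.301.
The surplus seats go to B, A.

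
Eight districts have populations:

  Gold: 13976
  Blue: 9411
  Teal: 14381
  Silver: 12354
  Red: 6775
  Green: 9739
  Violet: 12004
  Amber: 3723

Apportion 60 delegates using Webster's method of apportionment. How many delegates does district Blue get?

7

Standard divisor 82363/60 ≈ 1372.717; standard quotas: Gold 10.181, Blue 6.856, Teal 10.476, Silver 9.000, Red 4.935, Green 7.095, Violet 8.745, Amber 2.712.
Rounding to the nearest integer gives Gold 10, Blue 7, Teal 10, Silver 9, Red 5, Green 7, Violet 9, Amber 3 — total 60, matching the house size, so no adjustment is needed.
Blue receives 7.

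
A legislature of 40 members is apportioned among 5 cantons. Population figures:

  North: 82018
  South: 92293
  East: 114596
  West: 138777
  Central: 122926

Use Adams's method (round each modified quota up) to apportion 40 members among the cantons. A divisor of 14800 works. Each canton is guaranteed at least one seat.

North 6, South 7, East 8, West 10, Central 9

With modified divisor 14800: modified quotas North 5.542, South 6.236, East 7.743, West 9.377, Central 8.306.
Rounding up: North 6, South 7, East 8, West 10, Central 9 (total 40).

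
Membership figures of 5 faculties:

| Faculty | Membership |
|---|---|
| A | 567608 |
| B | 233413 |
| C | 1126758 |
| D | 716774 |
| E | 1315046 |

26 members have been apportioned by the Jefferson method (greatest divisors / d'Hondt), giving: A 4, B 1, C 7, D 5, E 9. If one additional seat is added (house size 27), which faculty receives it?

Priority for the next seat is population ÷ (current seats + 1).
Priorities: A 113521.600, B 116706.500, C 140844.750, D 119462.333, E 131504.600.
Highest priority: C.

C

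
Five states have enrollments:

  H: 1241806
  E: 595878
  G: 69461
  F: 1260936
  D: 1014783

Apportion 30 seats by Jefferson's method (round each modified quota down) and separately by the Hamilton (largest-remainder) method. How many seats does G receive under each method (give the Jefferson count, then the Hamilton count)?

Jefferson: H 9, E 4, G 0, F 9, D 8.
Hamilton: H 9, E 4, G 1, F 9, D 7.
G gets 0 under Jefferson and 1 under Hamilton.

0 and 1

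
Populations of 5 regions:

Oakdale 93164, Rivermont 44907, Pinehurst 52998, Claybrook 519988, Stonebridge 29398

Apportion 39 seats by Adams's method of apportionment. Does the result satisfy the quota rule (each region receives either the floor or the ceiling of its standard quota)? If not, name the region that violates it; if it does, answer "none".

Standard quotas: Oakdale 4.907, Rivermont 2.365, Pinehurst 2.791, Claybrook 27.388, Stonebridge 1.548.
Adams allocation: Oakdale 5, Rivermont 3, Pinehurst 3, Claybrook 26, Stonebridge 2.
Claybrook has quota 27.388 (lower 27, upper 28) but receives 26 — outside the quota interval.

Claybrook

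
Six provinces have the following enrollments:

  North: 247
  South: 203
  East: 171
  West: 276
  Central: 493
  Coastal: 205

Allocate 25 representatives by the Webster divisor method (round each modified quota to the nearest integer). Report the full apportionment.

Standard divisor 1595/25 ≈ 63.8; standard quotas: North 3.871, South 3.182, East 2.680, West 4.326, Central 7.727, Coastal 3.213.
Rounding to the nearest integer gives North 4, South 3, East 3, West 4, Central 8, Coastal 3 — total 25, matching the house size, so no adjustment is needed.

North: 4, South: 3, East: 3, West: 4, Central: 8, Coastal: 3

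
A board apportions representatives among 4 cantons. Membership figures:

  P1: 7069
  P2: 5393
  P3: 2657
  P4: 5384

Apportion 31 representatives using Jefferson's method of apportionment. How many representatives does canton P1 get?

Standard divisor 20503/31 ≈ 661.387; standard quotas: P1 10.688, P2 8.154, P3 4.017, P4 8.140.
Rounding down gives 10, 8, 4, 8 = 30 seats, so the divisor must be adjusted.
With modified divisor 620: modified quotas P1 11.402, P2 8.698, P3 4.285, P4 8.684.
Rounding down: P1 11, P2 8, P3 4, P4 8 (total 31).
P1 receives 11.

11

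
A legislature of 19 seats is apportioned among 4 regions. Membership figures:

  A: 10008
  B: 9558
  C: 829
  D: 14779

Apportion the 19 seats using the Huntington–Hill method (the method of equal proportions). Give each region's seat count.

A=5, B=5, C=1, D=8

With divisor 1901: modified quotas A 5.265, B 5.028, C 0.436, D 7.774.
Geometric-mean thresholds: A √(5·6)=5.477, B √(5·6)=5.477, C (min 1), D √(7·8)=7.483.
Each quota rounded against its threshold gives A 5, B 5, C 1, D 8 (total 19).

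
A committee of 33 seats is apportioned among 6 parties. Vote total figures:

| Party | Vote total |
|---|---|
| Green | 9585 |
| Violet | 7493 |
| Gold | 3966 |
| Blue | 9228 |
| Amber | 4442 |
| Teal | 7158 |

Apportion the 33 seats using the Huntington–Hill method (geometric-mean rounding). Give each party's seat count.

Green=7, Violet=6, Gold=3, Blue=7, Amber=4, Teal=6

With divisor 1282: modified quotas Green 7.477, Violet 5.845, Gold 3.094, Blue 7.198, Amber 3.465, Teal 5.583.
Geometric-mean thresholds: Green √(7·8)=7.483, Violet √(5·6)=5.477, Gold √(3·4)=3.464, Blue √(7·8)=7.483, Amber √(3·4)=3.464, Teal √(5·6)=5.477.
Each quota rounded against its threshold gives Green 7, Violet 6, Gold 3, Blue 7, Amber 4, Teal 6 (total 33).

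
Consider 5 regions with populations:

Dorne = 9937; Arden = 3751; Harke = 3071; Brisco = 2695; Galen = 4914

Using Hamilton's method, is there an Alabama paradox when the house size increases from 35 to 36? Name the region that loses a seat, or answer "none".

Harke

At 35 seats: Dorne 14, Arden 5, Harke 5, Brisco 4, Galen 7.
At 36 seats: Dorne 15, Arden 6, Harke 4, Brisco 4, Galen 7.
Harke drops from 5 to 4.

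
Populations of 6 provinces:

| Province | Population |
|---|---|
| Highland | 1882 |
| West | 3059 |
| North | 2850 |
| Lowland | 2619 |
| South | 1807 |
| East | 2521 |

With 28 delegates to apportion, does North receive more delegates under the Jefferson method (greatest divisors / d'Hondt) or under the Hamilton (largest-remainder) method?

Jefferson

Jefferson: Highland 3, West 6, North 6, Lowland 5, South 3, East 5.
Hamilton: Highland 4, West 6, North 5, Lowland 5, South 3, East 5.
North gets 6 under Jefferson and 5 under Hamilton.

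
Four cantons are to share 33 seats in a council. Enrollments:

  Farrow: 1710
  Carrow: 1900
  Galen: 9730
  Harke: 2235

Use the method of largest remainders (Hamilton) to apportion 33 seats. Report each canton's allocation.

Total 15575; standard divisor 15575/33 ≈ 471.97.
Standard quotas: Farrow 3.6231, Carrow 4.0257, Galen 20.6157, Harke 4.7355.
Lower quotas: Farrow 3, Carrow 4, Galen 20, Harke 4 (sum 31, leaving 2 seats).
Remainders in descending order: Harke 0.7355, Farrow 0.6231, Galen 0.6157, Carrow 0.0257.
Largest remainders: Harke, Farrow receive the extra seats.

Farrow 4, Carrow 4, Galen 20, Harke 5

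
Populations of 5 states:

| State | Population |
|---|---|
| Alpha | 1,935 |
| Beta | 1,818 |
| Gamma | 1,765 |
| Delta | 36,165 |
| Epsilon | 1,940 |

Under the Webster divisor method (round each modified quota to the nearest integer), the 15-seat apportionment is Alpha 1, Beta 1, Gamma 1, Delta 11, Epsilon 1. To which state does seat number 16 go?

Priority for the next seat is population ÷ (current seats + 0.5).
Priorities: Alpha 1290.000, Beta 1212.000, Gamma 1176.667, Delta 3144.783, Epsilon 1293.333.
Highest priority: Delta.

Delta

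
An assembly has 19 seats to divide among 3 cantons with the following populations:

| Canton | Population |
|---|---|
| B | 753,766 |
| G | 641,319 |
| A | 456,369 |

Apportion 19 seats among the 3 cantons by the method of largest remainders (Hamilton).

B 8, G 6, A 5

Total 1851454; standard divisor 1851454/19 ≈ 97444.947.
Standard quotas: B 7.7353, G 6.5813, A 4.6834.
Lower quotas: B 7, G 6, A 4 (sum 17, leaving 2 seats).
Remainders in descending order: B 0.7353, A 0.6834, G 0.5813.
Largest remainders: B, A receive the extra seats.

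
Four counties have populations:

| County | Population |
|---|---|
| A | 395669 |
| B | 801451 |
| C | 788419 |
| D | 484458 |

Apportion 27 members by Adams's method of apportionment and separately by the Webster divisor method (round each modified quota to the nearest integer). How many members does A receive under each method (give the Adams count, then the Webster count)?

Adams: A 5, B 9, C 8, D 5.
Webster: A 4, B 9, C 9, D 5.
A gets 5 under Adams and 4 under Webster.

5 and 4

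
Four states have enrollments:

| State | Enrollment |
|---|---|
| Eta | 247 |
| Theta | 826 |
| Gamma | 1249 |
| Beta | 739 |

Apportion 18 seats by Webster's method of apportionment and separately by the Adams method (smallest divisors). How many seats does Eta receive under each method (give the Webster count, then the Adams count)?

1 and 2

Webster: Eta 1, Theta 5, Gamma 8, Beta 4.
Adams: Eta 2, Theta 5, Gamma 7, Beta 4.
Eta gets 1 under Webster and 2 under Adams.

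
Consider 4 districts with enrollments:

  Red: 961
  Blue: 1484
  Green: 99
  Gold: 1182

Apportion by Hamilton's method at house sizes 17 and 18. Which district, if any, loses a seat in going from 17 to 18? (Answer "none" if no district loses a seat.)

Green

At 17 seats: Red 4, Blue 7, Green 1, Gold 5.
At 18 seats: Red 5, Blue 7, Green 0, Gold 6.
Green drops from 1 to 0.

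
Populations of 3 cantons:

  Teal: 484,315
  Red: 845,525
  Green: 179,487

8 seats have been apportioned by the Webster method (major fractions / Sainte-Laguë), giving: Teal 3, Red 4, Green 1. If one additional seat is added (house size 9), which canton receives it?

Red

Priority for the next seat is population ÷ (current seats + 0.5).
Priorities: Teal 138375.714, Red 187894.444, Green 119658.000.
Highest priority: Red.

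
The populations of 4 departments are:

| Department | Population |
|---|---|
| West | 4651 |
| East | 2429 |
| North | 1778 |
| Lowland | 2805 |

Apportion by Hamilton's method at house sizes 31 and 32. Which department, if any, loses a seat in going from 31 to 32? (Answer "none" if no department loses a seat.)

East

At 31 seats: West 12, East 7, North 5, Lowland 7.
At 32 seats: West 13, East 6, North 5, Lowland 8.
East drops from 7 to 6.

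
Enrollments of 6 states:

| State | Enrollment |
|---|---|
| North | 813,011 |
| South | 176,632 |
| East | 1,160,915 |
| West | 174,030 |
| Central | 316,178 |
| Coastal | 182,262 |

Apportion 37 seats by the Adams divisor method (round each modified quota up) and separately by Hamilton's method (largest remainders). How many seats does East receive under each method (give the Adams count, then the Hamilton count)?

Adams: North 10, South 3, East 14, West 3, Central 4, Coastal 3.
Hamilton: North 11, South 2, East 15, West 2, Central 4, Coastal 3.
East gets 14 under Adams and 15 under Hamilton.

14 and 15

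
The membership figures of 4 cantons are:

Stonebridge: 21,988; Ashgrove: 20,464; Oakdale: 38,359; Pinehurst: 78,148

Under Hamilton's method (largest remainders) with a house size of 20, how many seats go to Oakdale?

Standard divisor: 158959 ÷ 20 ≈ 7947.95.
Standard quotas: Stonebridge 2.7665, Ashgrove 2.5748, Oakdale 4.8263, Pinehurst 9.8325.
Lower quotas: Stonebridge 2, Ashgrove 2, Oakdale 4, Pinehurst 9 (sum 17, leaving 3 seats).
Remainders in descending order: Pinehurst 0.8325, Oakdale 0.8263, Stonebridge 0.7665, Ashgrove 0.5748.
The surplus seats go to Pinehurst, Oakdale, Stonebridge.
Oakdale receives 5.

5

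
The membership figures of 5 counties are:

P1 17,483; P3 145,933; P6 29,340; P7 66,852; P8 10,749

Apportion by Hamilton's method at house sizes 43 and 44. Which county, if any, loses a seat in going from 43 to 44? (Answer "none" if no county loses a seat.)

At 43 seats: P1 3, P3 23, P6 5, P7 10, P8 2.
At 44 seats: P1 3, P3 24, P6 5, P7 11, P8 1.
P8 drops from 2 to 1.

P8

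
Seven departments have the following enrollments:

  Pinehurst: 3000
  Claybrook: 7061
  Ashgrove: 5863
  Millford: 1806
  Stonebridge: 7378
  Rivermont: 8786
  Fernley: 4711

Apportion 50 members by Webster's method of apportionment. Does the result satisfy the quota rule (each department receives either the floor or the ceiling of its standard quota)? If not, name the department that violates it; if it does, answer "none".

Standard quotas: Pinehurst 3.886, Claybrook 9.145, Ashgrove 7.594, Millford 2.339, Stonebridge 9.556, Rivermont 11.379, Fernley 6.102.
Webster allocation: Pinehurst 4, Claybrook 9, Ashgrove 8, Millford 2, Stonebridge 10, Rivermont 11, Fernley 6.
Every allocation lies between the lower and upper quota.

none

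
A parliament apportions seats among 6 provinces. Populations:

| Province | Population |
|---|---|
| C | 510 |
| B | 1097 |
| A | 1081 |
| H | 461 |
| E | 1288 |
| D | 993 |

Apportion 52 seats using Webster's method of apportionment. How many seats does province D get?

Standard divisor 5430/52 ≈ 104.423; standard quotas: C 4.884, B 10.505, A 10.352, H 4.415, E 12.334, D 9.509.
Rounding to the nearest integer gives C 5, B 11, A 10, H 4, E 12, D 10 — total 52, matching the house size, so no adjustment is needed.
D receives 10.

10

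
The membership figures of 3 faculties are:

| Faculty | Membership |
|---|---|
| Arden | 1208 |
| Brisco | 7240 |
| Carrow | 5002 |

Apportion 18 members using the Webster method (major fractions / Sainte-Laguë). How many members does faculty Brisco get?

9

Standard divisor 13450/18 ≈ 747.222; standard quotas: Arden 1.617, Brisco 9.689, Carrow 6.694.
Rounding to the nearest integer gives 2, 10, 7 = 19 seats, so the divisor must be adjusted.
With modified divisor 766: modified quotas Arden 1.577, Brisco 9.452, Carrow 6.530.
Rounding to the nearest integer: Arden 2, Brisco 9, Carrow 7 (total 18).
Brisco receives 9.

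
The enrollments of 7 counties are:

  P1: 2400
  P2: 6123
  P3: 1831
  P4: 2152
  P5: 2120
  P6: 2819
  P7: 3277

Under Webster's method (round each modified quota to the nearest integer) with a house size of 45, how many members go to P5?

5

Standard divisor 20722/45 ≈ 460.489; standard quotas: P1 5.212, P2 13.297, P3 3.976, P4 4.673, P5 4.604, P6 6.122, P7 7.116.
Rounding to the nearest integer gives P1 5, P2 13, P3 4, P4 5, P5 5, P6 6, P7 7 — total 45, matching the house size, so no adjustment is needed.
P5 receives 5.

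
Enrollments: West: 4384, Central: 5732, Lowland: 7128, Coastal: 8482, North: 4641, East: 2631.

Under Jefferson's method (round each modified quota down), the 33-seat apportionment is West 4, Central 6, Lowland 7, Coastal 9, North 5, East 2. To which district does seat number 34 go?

Priority for the next seat is population ÷ (current seats + 1).
Priorities: West 876.800, Central 818.857, Lowland 891.000, Coastal 848.200, North 773.500, East 877.000.
Highest priority: Lowland.

Lowland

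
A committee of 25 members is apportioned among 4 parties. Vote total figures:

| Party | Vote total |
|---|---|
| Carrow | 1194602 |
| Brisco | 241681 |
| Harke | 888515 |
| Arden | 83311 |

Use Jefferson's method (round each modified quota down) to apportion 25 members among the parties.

Carrow 13, Brisco 2, Harke 10, Arden 0

Standard divisor 2408109/25 ≈ 96324.36; standard quotas: Carrow 12.402, Brisco 2.509, Harke 9.224, Arden 0.865.
Rounding down gives 12, 2, 9, 0 = 23 seats, so the divisor must be adjusted.
With modified divisor 87100: modified quotas Carrow 13.715, Brisco 2.775, Harke 10.201, Arden 0.956.
Rounding down: Carrow 13, Brisco 2, Harke 10, Arden 0 (total 25).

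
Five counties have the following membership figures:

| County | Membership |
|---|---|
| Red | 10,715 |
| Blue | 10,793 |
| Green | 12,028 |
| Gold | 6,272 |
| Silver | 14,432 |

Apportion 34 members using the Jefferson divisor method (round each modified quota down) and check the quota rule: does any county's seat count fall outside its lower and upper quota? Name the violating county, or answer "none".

Standard quotas: Red 6.717, Blue 6.766, Green 7.540, Gold 3.932, Silver 9.047.
Jefferson allocation: Red 7, Blue 7, Green 7, Gold 4, Silver 9.
Every allocation lies between the lower and upper quota.

none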